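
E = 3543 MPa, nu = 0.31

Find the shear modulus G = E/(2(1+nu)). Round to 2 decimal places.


G = 3543 / (2 * 1.31)
= 1352.29 MPa

1352.29


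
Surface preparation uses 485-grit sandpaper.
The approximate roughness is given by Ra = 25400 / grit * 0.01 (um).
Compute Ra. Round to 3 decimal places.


Ra = 25400 / 485 * 0.01
= 254 / 485
= 0.524 um

0.524


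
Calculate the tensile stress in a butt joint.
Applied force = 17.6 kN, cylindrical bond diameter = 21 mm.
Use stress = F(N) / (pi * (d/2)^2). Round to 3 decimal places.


A = pi * 10.5^2 = 346.3606 mm^2
sigma = 17600.0 / 346.3606 = 50.814 MPa

50.814


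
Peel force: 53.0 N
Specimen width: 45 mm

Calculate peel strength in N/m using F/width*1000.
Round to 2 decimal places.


Peel strength = 53.0 / 45 * 1000 = 1177.78 N/m

1177.78


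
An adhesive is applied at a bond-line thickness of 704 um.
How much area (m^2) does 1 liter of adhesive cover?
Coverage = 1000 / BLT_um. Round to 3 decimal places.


Coverage = 1000 / 704 = 1.420 m^2

1.420


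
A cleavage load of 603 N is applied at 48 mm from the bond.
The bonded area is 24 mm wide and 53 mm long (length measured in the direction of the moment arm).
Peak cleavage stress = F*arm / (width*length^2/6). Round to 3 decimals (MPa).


Moment = 603 * 48 = 28944 N*mm
Section modulus = 24 * 2809 / 6 = 67416 / 6 mm^3
Stress = 28944 / (67416 / 6) = 173664 / 67416
= 2.576 MPa

2.576


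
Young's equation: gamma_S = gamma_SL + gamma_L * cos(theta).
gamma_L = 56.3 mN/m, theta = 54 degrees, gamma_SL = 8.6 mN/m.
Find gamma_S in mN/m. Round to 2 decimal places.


cos(54 deg) = 0.587785
gamma_S = 8.6 + 56.3 * 0.587785
= 41.69 mN/m

41.69


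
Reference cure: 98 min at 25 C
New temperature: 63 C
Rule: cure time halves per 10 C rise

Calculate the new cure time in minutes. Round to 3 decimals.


factor = 2^((63-25)/10) = 13.9288
t_new = 98 / 13.9288 = 7.036 min

7.036


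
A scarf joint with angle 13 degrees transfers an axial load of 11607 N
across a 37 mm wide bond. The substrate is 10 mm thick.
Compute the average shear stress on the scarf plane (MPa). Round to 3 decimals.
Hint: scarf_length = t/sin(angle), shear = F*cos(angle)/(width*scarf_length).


scarf_length = 10 / sin(13 deg) = 44.4541 mm
cos(13 deg) = 0.974370
shear stress = 11607 * 0.974370 / (37 * 44.4541)
= 6.876 MPa

6.876


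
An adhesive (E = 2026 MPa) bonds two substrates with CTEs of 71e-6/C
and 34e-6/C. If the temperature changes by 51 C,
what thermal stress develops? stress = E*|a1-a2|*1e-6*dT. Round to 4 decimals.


Stress = 2026 * |71 - 34| * 1e-6 * 51
= 3.8231 MPa

3.8231


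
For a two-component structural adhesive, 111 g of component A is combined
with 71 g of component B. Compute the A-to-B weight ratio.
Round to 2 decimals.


Weight ratio A:B = 111 / 71
= 1.56

1.56


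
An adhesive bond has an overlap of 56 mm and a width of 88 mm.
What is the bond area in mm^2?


Bond area = overlap * width
= 56 * 88
= 4928 mm^2

4928


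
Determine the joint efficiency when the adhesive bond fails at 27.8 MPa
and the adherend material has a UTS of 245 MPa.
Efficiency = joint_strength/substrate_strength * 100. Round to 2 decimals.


Joint efficiency = 27.8 / 245 * 100
= 11.35%

11.35


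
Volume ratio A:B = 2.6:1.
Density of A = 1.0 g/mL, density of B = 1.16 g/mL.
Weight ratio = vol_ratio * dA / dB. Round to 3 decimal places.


Wt ratio = 2.6 * 1.0 / 1.16
= 2.241

2.241


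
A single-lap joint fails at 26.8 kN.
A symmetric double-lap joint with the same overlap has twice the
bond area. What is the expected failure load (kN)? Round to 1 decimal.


Double-lap load = 2 * 26.8 = 53.6 kN

53.6


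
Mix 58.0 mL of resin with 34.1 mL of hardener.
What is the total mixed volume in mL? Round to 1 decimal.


Total = 58.0 + 34.1 = 92.1 mL

92.1


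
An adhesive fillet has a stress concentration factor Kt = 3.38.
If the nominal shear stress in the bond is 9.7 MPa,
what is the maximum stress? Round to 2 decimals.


Max stress = 9.7 * 3.38 = 32.79 MPa

32.79


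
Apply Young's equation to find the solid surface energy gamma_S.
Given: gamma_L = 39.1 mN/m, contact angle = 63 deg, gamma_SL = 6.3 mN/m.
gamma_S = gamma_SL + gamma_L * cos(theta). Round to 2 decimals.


theta_rad = 63 * pi/180 = 1.099557
gamma_S = 6.3 + 39.1 * cos(1.099557)
= 24.05 mN/m

24.05


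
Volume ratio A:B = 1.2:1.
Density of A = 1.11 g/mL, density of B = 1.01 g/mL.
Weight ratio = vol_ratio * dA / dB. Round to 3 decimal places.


Wt ratio = 1.2 * 1.11 / 1.01
= 1.319

1.319


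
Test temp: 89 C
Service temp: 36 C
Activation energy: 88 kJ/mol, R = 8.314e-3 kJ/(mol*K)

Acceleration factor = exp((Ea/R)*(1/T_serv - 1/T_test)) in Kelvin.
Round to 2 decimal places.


AF = exp((88/0.008314)*(1/309.15 - 1/362.15))
= 150.00

150.00


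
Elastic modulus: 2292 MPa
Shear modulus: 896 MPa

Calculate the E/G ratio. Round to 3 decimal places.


E / G = 2292 / 896 = 2.558

2.558


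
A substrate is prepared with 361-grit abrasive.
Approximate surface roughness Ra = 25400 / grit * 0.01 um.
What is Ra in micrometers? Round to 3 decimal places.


Ra = 25400 / 361 * 0.01 = 0.704 um

0.704


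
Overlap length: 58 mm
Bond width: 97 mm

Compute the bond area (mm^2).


Bond area = 58 * 97 = 5626 mm^2

5626


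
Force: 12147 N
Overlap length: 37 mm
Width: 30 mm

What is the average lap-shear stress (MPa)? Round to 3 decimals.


Average shear stress = F / (overlap * width)
= 12147 / (37 * 30)
= 10.943 MPa

10.943


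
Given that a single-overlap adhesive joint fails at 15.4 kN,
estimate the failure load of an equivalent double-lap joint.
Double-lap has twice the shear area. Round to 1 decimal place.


Double-lap factor = 2
Expected load = 15.4 * 2 = 30.8 kN

30.8


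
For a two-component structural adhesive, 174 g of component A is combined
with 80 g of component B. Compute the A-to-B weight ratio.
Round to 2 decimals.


Weight ratio A:B = 174 / 80
= 2.18

2.18


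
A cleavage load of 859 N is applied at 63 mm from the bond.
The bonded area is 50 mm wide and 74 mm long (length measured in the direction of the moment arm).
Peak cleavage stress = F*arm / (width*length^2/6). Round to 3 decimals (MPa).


Moment = 859 * 63 = 54117 N*mm
Section modulus = 50 * 5476 / 6 = 273800 / 6 mm^3
Stress = 54117 / (273800 / 6) = 324702 / 273800
= 1.186 MPa

1.186


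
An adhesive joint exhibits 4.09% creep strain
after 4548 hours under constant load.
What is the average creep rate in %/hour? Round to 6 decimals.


Creep rate = strain / time
= 4.09 / 4548
= 0.000899 %/h

0.000899


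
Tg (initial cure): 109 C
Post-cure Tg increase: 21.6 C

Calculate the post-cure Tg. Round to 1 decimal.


Post-cure Tg = 109 + 21.6 = 130.6 C

130.6


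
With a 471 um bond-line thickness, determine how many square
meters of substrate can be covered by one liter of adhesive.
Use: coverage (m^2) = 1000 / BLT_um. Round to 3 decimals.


Coverage = 1000 / 471 = 2.123 m^2

2.123


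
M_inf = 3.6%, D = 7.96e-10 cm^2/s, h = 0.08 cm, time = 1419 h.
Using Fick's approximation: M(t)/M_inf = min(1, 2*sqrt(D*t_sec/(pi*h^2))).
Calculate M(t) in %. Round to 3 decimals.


t = 5108400 s
ratio = min(1, 2*sqrt(7.96e-10*5108400/(pi*0.0064)))
= 0.899423
M(t) = 3.6 * 0.899423 = 3.238%

3.238


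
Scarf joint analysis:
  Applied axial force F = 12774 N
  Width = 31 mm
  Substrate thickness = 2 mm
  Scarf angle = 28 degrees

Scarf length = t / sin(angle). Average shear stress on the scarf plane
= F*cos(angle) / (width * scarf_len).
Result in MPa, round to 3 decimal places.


Scarf length = 2 / sin(28 deg) = 4.2601 mm
cos(28 deg) = 0.882948
Shear = 12774 * 0.882948 / (31 * 4.2601)
= 85.404 MPa

85.404


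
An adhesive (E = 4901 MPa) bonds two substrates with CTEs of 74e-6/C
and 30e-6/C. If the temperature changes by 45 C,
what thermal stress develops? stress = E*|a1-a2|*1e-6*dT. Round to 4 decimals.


Stress = 4901 * |74 - 30| * 1e-6 * 45
= 9.7040 MPa

9.7040


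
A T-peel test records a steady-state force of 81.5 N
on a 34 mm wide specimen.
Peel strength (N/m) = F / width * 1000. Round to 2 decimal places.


Peel strength = 81.5 / 34 * 1000
= 2397.06 N/m

2397.06


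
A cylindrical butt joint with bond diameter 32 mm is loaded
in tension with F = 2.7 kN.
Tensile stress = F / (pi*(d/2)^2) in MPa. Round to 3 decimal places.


Area = pi * (32/2)^2 = 804.2477 mm^2
Stress = 2.7*1000 / 804.2477
= 3.357 MPa

3.357


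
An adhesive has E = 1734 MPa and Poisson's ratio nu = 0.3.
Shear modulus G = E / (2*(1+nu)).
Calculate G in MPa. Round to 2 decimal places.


G = 1734 / (2*(1+0.3))
= 1734 / 2.60
= 666.92 MPa

666.92


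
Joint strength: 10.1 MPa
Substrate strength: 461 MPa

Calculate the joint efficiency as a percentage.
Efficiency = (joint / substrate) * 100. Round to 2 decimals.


Efficiency = (10.1 / 461) * 100 = 2.19%

2.19


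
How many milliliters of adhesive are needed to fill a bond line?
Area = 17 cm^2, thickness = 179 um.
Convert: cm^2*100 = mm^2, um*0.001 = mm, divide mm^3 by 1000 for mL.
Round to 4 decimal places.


= (17 * 100) * (179 * 0.001) / 1000
= 0.3043 mL

0.3043


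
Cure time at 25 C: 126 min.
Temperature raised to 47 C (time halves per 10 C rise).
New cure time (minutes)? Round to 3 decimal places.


Acceleration factor = 2^(22/10) = 4.5948
New time = 126 / 4.5948 = 27.422 min

27.422


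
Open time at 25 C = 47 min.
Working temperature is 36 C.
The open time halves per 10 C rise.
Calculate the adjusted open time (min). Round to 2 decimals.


factor = 2^((36 - 25) / 10) = 2.1435
ot = 47 / 2.1435 = 21.93 min

21.93


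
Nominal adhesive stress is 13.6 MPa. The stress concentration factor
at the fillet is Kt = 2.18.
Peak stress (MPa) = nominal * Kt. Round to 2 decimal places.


Peak = 13.6 * 2.18 = 29.65 MPa

29.65


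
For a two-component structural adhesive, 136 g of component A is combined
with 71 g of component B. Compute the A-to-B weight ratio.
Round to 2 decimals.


Weight ratio A:B = 136 / 71
= 1.92

1.92


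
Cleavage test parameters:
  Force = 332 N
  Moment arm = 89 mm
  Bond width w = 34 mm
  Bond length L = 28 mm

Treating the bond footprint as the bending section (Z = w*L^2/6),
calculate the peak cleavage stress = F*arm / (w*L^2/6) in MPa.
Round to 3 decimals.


M = 332 * 89 = 29548 N*mm
Z = 34 * 28^2 / 6 = 26656 / 6 mm^3
sigma = M / Z = 6 * 29548 / 26656 = 177288 / 26656
= 6.651 MPa

6.651


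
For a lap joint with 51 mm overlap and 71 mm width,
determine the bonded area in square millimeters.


Area = 51 * 71 = 3621 mm^2

3621


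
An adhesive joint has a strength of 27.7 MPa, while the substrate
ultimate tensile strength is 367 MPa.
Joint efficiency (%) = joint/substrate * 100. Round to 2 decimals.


Efficiency = 27.7 / 367 * 100
= 7.55%

7.55


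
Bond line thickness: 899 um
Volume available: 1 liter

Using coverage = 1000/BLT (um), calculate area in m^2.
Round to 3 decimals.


1 L = 1e6 mm^3, thickness = 899 um = 0.899 mm
Area = 1e6 / 0.899 mm^2 = (1e6 / 0.899) / 1e6 m^2 = 1000 / 899 m^2
= 1.112 m^2

1.112


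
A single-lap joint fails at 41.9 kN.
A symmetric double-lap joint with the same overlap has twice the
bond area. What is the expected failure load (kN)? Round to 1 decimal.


Double-lap load = 2 * 41.9 = 83.8 kN

83.8


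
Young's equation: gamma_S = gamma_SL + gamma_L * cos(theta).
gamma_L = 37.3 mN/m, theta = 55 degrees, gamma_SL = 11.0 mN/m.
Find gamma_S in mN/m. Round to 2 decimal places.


cos(55 deg) = 0.573576
gamma_S = 11.0 + 37.3 * 0.573576
= 32.39 mN/m

32.39


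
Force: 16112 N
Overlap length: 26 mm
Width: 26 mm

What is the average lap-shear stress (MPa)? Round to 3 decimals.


Average shear stress = F / (overlap * width)
= 16112 / (26 * 26)
= 23.834 MPa

23.834


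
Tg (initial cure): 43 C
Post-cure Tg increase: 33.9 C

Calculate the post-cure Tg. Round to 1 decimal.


Post-cure Tg = 43 + 33.9 = 76.9 C

76.9


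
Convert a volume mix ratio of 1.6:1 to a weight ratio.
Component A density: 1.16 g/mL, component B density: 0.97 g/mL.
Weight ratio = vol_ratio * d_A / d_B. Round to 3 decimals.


= 1.6 * 1.16 / 0.97 = 1.913

1.913


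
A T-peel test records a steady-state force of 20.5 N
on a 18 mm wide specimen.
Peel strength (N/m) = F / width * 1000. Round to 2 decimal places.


Peel strength = 20.5 / 18 * 1000
= 1138.89 N/m

1138.89


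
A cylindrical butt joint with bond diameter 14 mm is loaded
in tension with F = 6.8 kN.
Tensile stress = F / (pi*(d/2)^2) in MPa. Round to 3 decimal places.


Area = pi * (14/2)^2 = 153.9380 mm^2
Stress = 6.8*1000 / 153.9380
= 44.174 MPa

44.174


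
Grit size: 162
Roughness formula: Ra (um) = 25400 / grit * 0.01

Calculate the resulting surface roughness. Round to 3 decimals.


Ra = 25400 / 162 * 0.01
= 1.568 um

1.568


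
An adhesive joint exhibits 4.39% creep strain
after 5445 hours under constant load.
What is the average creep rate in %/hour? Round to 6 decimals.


Creep rate = strain / time
= 4.39 / 5445
= 0.000806 %/h

0.000806


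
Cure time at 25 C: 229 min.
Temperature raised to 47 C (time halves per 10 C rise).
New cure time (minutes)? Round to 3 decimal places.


Acceleration factor = 2^(22/10) = 4.5948
New time = 229 / 4.5948 = 49.839 min

49.839


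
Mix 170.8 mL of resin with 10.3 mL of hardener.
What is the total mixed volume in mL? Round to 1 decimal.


Total = 170.8 + 10.3 = 181.1 mL

181.1


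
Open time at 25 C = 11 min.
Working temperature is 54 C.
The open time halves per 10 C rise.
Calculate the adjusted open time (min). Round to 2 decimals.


factor = 2^((54 - 25) / 10) = 7.4643
ot = 11 / 7.4643 = 1.47 min

1.47


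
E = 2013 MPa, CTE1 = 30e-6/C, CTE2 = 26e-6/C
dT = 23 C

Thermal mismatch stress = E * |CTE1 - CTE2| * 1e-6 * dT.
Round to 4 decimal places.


= 2013 * 4e-6 * 23
= 0.1852 MPa

0.1852


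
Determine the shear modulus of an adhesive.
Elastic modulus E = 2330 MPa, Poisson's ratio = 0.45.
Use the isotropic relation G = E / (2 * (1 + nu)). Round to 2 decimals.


G = 2330 / (2*(1+0.45)) = 2330 / 2.90
= 803.45 MPa

803.45


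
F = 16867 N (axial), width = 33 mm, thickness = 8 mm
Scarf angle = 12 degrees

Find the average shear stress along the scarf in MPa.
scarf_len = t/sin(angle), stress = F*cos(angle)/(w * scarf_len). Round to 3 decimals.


scarf_len = 8/sin(12 deg) = 38.4779
cos(12 deg) = 0.978148
stress = 16867*0.978148/(33*38.4779) = 12.993 MPa

12.993


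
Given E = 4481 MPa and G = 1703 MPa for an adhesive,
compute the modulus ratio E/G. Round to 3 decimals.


E/G ratio = 4481 / 1703 = 2.631

2.631


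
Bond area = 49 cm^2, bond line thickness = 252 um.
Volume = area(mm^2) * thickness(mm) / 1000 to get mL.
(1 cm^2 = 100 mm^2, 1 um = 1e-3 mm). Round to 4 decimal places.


area_mm2 = 49 * 100 = 4900
blt_mm = 252 * 1e-3 = 0.252
vol_mm3 = 4900 * 0.252 = 1234.8
vol_mL = 1234.8 / 1000 = 1.2348 mL

1.2348


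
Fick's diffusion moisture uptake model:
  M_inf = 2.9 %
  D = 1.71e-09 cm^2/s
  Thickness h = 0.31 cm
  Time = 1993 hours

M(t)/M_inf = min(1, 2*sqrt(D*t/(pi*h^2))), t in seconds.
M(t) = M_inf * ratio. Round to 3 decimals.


t_sec = 1993 * 3600 = 7174800
ratio = 2*sqrt(1.71e-09*7174800/(pi*0.31^2))
= min(1, 0.403178)
= 0.403178
M(t) = 2.9 * 0.403178 = 1.169 %

1.169


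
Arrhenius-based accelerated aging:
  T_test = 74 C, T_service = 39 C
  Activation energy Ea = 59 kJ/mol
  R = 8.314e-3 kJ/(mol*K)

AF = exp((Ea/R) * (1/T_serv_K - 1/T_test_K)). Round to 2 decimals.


T_test_K = 347.15, T_serv_K = 312.15
AF = exp((59/8.314e-3) * (1/312.15 - 1/347.15))
= 9.90

9.90


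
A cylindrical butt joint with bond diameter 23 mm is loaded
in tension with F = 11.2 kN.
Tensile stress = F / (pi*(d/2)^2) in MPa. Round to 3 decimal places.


Area = pi * (23/2)^2 = 415.4756 mm^2
Stress = 11.2*1000 / 415.4756
= 26.957 MPa

26.957


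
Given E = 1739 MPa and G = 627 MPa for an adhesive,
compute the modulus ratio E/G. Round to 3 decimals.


E/G ratio = 1739 / 627 = 2.774

2.774


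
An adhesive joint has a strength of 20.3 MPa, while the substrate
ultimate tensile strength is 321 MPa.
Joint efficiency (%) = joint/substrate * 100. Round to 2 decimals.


Efficiency = 20.3 / 321 * 100
= 6.32%

6.32


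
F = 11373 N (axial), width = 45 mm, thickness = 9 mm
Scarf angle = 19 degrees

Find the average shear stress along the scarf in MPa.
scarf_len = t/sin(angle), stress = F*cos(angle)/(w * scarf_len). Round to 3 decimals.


scarf_len = 9/sin(19 deg) = 27.6440
cos(19 deg) = 0.945519
stress = 11373*0.945519/(45*27.6440) = 8.644 MPa

8.644


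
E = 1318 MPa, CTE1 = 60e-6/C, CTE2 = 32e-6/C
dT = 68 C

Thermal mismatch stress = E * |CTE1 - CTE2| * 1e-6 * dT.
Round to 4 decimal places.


= 1318 * 28e-6 * 68
= 2.5095 MPa

2.5095


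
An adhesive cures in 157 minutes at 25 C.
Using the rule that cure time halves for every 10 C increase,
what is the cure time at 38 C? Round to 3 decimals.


Factor = 2^((38 - 25) / 10) = 2.4623
Cure time = 157 / 2.4623
= 63.762 minutes

63.762


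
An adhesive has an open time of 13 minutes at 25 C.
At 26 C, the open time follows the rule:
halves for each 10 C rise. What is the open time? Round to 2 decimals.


Factor = 2^((26-25)/10) = 1.0718
Open time = 13 / 1.0718 = 12.13 min

12.13


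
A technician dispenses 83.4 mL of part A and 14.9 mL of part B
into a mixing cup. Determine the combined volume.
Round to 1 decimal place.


Combined volume = 83.4 + 14.9
= 98.3 mL

98.3


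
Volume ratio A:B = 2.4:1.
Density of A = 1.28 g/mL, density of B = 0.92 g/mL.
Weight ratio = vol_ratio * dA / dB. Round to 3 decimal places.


Wt ratio = 2.4 * 1.28 / 0.92
= 3.339

3.339


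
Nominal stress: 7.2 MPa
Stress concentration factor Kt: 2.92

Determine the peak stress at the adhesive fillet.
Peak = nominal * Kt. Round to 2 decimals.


Peak stress = 7.2 * 2.92
= 21.02 MPa

21.02


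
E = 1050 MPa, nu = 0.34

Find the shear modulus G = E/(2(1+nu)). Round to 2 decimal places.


G = 1050 / (2 * 1.34)
= 391.79 MPa

391.79


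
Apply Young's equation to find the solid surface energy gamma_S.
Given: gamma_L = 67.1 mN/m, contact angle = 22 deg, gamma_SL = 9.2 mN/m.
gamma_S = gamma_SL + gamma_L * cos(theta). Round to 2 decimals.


theta_rad = 22 * pi/180 = 0.383972
gamma_S = 9.2 + 67.1 * cos(0.383972)
= 71.41 mN/m

71.41


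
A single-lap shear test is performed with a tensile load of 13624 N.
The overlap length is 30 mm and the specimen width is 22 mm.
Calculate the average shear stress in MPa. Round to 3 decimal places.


Shear stress = F / (overlap * width)
= 13624 / (30 * 22)
= 13624 / 660
= 20.642 MPa

20.642


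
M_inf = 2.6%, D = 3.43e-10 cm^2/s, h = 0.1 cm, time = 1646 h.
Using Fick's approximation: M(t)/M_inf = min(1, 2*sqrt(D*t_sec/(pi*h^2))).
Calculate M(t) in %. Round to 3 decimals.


t = 5925600 s
ratio = min(1, 2*sqrt(3.43e-10*5925600/(pi*0.0100)))
= 0.508708
M(t) = 2.6 * 0.508708 = 1.323%

1.323


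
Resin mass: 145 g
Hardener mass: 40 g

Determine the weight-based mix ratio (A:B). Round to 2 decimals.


Ratio = 145 / 40 = 3.63

3.63


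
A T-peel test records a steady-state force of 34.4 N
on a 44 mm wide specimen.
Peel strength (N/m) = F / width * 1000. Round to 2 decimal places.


Peel strength = 34.4 / 44 * 1000
= 781.82 N/m

781.82


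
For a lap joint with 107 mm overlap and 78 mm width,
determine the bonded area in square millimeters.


Area = 107 * 78 = 8346 mm^2

8346


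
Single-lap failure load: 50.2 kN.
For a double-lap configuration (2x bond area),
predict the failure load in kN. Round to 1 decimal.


Failure load = 50.2 * 2 = 100.4 kN

100.4


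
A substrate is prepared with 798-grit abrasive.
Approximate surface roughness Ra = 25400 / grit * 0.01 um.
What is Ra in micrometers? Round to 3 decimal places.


Ra = 25400 / 798 * 0.01 = 0.318 um

0.318


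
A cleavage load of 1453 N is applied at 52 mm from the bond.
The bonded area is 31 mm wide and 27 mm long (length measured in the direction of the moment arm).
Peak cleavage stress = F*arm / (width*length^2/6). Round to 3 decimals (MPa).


Moment = 1453 * 52 = 75556 N*mm
Section modulus = 31 * 729 / 6 = 22599 / 6 mm^3
Stress = 75556 / (22599 / 6) = 453336 / 22599
= 20.060 MPa

20.060


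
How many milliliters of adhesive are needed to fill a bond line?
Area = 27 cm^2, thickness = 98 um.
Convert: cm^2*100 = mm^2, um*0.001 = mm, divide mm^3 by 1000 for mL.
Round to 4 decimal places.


= (27 * 100) * (98 * 0.001) / 1000
= 0.2646 mL

0.2646


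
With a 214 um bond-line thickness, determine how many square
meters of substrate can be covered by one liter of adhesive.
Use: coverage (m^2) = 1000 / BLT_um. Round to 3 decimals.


Coverage = 1000 / 214 = 4.673 m^2

4.673


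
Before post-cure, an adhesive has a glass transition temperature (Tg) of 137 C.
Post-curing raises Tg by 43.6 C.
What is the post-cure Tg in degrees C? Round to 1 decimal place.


Tg_post = Tg_base + delta_Tg
= 137 + 43.6
= 180.6 C

180.6


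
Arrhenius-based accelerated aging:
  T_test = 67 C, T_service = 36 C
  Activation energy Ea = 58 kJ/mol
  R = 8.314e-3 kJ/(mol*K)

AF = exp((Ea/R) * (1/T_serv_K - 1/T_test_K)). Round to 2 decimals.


T_test_K = 340.15, T_serv_K = 309.15
AF = exp((58/8.314e-3) * (1/309.15 - 1/340.15))
= 7.82

7.82


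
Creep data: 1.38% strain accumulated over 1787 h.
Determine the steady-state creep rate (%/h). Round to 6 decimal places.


Rate = 1.38 / 1787 = 0.000772 %/h

0.000772


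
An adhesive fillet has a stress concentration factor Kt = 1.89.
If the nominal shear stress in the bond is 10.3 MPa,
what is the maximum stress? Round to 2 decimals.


Max stress = 10.3 * 1.89 = 19.47 MPa

19.47


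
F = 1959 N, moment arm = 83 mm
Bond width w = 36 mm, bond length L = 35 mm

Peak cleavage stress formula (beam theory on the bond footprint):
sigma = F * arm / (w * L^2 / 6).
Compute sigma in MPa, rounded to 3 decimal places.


sigma = (1959 * 83) / (36 * 1225 / 6)
= 162597 * 6 / 44100
= 975582 / 44100
= 22.122 MPa

22.122


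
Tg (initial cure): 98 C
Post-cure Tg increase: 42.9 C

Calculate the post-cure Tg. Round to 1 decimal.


Post-cure Tg = 98 + 42.9 = 140.9 C

140.9


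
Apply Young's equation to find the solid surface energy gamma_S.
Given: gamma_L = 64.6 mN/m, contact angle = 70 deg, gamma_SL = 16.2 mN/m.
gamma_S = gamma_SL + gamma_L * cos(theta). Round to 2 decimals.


theta_rad = 70 * pi/180 = 1.221730
gamma_S = 16.2 + 64.6 * cos(1.221730)
= 38.29 mN/m

38.29


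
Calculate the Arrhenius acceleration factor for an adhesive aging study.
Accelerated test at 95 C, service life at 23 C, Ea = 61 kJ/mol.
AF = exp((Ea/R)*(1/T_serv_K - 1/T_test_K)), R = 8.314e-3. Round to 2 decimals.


T_test = 368.15 K, T_serv = 296.15 K
Ea/R = 61 / 0.008314 = 7337.02
AF = exp(7337.02 * (1/296.15 - 1/368.15))
= 127.13

127.13


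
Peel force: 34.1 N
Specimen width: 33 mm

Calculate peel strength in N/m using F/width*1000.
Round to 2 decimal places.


Peel strength = 34.1 / 33 * 1000 = 1033.33 N/m

1033.33


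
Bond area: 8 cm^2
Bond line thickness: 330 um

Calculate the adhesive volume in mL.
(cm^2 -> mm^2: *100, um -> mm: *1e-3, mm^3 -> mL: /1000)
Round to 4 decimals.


V = 8*100 * 330*1e-3 / 1000
= 0.2640 mL

0.2640


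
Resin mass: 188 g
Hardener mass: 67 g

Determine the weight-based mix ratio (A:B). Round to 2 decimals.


Ratio = 188 / 67 = 2.81

2.81


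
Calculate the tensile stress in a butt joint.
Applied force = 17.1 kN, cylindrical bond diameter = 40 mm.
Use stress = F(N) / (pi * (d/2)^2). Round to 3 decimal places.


A = pi * 20.0^2 = 1256.6371 mm^2
sigma = 17100.0 / 1256.6371 = 13.608 MPa

13.608


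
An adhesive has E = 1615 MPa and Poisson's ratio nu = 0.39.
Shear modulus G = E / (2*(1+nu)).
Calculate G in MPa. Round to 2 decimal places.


G = 1615 / (2*(1+0.39))
= 1615 / 2.78
= 580.94 MPa

580.94


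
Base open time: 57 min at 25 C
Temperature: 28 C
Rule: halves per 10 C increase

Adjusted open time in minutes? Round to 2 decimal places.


Acceleration = 2^((28-25)/10) = 1.2311
Open time = 57 / 1.2311 = 46.30 min

46.30


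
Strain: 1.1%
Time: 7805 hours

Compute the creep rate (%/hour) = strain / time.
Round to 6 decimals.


Creep rate = 1.1 / 7805
= 0.000141 %/h

0.000141


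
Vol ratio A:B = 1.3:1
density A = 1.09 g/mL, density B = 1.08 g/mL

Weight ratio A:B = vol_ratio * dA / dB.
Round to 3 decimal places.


Weight ratio = 1.3 * 1.09 / 1.08
= 1.312

1.312


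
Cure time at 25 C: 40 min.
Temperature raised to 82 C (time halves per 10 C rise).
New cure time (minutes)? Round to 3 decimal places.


Acceleration factor = 2^(57/10) = 51.9842
New time = 40 / 51.9842 = 0.769 min

0.769


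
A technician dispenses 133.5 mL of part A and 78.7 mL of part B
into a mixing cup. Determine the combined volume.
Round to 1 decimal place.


Combined volume = 133.5 + 78.7
= 212.2 mL

212.2


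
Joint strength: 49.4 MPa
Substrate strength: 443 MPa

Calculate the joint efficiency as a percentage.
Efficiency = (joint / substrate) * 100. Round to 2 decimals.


Efficiency = (49.4 / 443) * 100 = 11.15%

11.15


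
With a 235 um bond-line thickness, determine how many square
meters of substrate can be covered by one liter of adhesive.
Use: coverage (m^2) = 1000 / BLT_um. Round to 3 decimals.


Coverage = 1000 / 235 = 4.255 m^2

4.255


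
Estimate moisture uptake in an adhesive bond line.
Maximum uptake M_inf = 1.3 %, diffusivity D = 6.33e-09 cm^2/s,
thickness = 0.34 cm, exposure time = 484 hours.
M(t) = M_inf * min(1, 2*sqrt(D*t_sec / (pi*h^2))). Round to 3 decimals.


Convert time: 484 h = 1742400 s
ratio = min(1, 2*sqrt(6.33e-09*1742400/(pi*0.34^2)))
= 0.348539
M(t) = 1.3 * 0.348539 = 0.453%

0.453


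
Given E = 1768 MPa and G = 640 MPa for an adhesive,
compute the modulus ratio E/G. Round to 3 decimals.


E/G ratio = 1768 / 640 = 2.763

2.763


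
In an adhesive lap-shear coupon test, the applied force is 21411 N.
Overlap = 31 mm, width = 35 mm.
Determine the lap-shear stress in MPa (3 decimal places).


stress = F / (overlap * width)
= 21411 / (31 * 35)
= 19.734 MPa

19.734


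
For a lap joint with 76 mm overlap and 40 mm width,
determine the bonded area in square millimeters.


Area = 76 * 40 = 3040 mm^2

3040


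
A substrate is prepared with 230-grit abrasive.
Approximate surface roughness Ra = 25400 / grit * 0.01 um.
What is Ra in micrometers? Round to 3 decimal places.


Ra = 25400 / 230 * 0.01 = 1.104 um

1.104


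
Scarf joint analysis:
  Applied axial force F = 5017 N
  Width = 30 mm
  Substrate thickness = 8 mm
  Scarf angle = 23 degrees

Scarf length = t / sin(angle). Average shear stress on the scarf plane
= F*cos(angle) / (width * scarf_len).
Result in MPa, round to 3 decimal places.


Scarf length = 8 / sin(23 deg) = 20.4744 mm
cos(23 deg) = 0.920505
Shear = 5017 * 0.920505 / (30 * 20.4744)
= 7.519 MPa

7.519


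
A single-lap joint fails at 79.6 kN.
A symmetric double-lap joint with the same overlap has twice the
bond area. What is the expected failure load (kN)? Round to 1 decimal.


Double-lap load = 2 * 79.6 = 159.2 kN

159.2


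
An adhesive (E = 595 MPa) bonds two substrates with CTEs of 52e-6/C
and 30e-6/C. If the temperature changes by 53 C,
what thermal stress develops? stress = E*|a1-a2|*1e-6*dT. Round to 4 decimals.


Stress = 595 * |52 - 30| * 1e-6 * 53
= 0.6938 MPa

0.6938


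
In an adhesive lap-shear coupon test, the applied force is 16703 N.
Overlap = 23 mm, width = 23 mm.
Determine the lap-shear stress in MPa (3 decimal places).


stress = F / (overlap * width)
= 16703 / (23 * 23)
= 31.575 MPa

31.575


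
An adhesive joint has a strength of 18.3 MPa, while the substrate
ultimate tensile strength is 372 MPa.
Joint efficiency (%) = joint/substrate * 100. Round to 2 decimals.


Efficiency = 18.3 / 372 * 100
= 4.92%

4.92


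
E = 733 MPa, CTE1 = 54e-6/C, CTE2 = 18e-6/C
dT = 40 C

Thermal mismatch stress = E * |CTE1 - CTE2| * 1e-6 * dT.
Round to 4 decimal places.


= 733 * 36e-6 * 40
= 1.0555 MPa

1.0555


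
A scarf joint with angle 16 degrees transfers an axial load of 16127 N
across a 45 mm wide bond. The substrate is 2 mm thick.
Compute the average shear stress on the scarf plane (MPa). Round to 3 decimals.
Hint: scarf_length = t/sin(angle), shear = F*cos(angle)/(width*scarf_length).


scarf_length = 2 / sin(16 deg) = 7.2559 mm
cos(16 deg) = 0.961262
shear stress = 16127 * 0.961262 / (45 * 7.2559)
= 47.478 MPa

47.478


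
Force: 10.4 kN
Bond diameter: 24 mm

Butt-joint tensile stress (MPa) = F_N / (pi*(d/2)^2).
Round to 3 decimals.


F_N = 10.4 * 1000 = 10400.0 N
A = pi*(12.0)^2 = 452.3893 mm^2
stress = 10400.0 / 452.3893 = 22.989 MPa

22.989


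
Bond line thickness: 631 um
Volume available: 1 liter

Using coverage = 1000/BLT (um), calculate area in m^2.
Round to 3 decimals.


1 L = 1e6 mm^3, thickness = 631 um = 0.631 mm
Area = 1e6 / 0.631 mm^2 = (1e6 / 0.631) / 1e6 m^2 = 1000 / 631 m^2
= 1.585 m^2

1.585


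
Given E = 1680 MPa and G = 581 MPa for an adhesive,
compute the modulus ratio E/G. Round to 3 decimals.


E/G ratio = 1680 / 581 = 2.892

2.892


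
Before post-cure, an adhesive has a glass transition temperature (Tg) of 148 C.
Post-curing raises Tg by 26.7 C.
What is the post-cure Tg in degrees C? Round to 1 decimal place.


Tg_post = Tg_base + delta_Tg
= 148 + 26.7
= 174.7 C

174.7


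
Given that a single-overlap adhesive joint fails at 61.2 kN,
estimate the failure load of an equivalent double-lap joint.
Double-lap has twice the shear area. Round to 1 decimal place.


Double-lap factor = 2
Expected load = 61.2 * 2 = 122.4 kN

122.4


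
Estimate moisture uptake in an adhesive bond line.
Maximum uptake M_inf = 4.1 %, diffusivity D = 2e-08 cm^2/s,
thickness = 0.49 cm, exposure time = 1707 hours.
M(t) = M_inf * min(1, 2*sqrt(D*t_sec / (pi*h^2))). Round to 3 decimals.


Convert time: 1707 h = 6145200 s
ratio = min(1, 2*sqrt(2e-08*6145200/(pi*0.49^2)))
= 0.807313
M(t) = 4.1 * 0.807313 = 3.310%

3.310


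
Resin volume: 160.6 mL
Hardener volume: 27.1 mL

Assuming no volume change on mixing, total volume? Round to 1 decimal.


V_total = 160.6 + 27.1 = 187.7 mL

187.7


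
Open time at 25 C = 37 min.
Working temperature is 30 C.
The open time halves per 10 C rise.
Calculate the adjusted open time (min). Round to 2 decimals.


factor = 2^((30 - 25) / 10) = 1.4142
ot = 37 / 1.4142 = 26.16 min

26.16


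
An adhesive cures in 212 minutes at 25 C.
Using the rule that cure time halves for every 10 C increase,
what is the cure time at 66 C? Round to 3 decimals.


Factor = 2^((66 - 25) / 10) = 17.1484
Cure time = 212 / 17.1484
= 12.363 minutes

12.363


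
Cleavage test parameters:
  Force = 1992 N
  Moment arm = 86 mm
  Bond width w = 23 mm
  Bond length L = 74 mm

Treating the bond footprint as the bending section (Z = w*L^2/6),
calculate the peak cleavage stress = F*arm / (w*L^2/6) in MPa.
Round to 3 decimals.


M = 1992 * 86 = 171312 N*mm
Z = 23 * 74^2 / 6 = 125948 / 6 mm^3
sigma = M / Z = 6 * 171312 / 125948 = 1027872 / 125948
= 8.161 MPa

8.161


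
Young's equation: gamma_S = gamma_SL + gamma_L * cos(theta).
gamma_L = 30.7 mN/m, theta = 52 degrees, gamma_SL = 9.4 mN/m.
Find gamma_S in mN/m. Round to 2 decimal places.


cos(52 deg) = 0.615661
gamma_S = 9.4 + 30.7 * 0.615661
= 28.30 mN/m

28.30


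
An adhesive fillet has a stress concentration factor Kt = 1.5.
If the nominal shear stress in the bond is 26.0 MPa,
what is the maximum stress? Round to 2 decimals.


Max stress = 26.0 * 1.5 = 39.00 MPa

39.00


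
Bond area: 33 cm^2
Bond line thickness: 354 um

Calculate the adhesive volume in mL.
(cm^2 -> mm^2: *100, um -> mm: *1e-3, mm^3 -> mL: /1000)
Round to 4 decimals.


V = 33*100 * 354*1e-3 / 1000
= 1.1682 mL

1.1682


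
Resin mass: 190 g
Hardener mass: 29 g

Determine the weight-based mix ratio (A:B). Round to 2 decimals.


Ratio = 190 / 29 = 6.55

6.55


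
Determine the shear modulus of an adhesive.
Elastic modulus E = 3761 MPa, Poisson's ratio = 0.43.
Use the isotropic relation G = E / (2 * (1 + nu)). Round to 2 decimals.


G = 3761 / (2*(1+0.43)) = 3761 / 2.86
= 1315.03 MPa

1315.03


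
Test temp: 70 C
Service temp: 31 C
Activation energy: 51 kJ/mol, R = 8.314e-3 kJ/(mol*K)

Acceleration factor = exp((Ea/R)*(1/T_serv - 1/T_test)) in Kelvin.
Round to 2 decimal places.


AF = exp((51/0.008314)*(1/304.15 - 1/343.15))
= 9.90

9.90


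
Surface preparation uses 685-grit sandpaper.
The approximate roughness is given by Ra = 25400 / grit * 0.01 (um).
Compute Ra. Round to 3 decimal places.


Ra = 25400 / 685 * 0.01
= 254 / 685
= 0.371 um

0.371


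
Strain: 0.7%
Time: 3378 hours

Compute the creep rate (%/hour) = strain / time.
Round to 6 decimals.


Creep rate = 0.7 / 3378
= 0.000207 %/h

0.000207


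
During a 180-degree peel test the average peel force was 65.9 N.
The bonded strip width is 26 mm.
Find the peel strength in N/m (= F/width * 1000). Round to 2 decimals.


Peel strength = F/width * 1000
= 65.9 / 26 * 1000
= 2534.62 N/m

2534.62


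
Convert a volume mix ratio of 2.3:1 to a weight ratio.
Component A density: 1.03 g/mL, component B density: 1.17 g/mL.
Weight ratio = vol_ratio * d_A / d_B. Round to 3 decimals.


= 2.3 * 1.03 / 1.17 = 2.025

2.025


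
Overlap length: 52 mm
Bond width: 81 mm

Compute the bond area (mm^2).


Bond area = 52 * 81 = 4212 mm^2

4212


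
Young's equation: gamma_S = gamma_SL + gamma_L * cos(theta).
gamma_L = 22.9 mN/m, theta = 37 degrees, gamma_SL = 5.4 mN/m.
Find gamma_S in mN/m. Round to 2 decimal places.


cos(37 deg) = 0.798636
gamma_S = 5.4 + 22.9 * 0.798636
= 23.69 mN/m

23.69


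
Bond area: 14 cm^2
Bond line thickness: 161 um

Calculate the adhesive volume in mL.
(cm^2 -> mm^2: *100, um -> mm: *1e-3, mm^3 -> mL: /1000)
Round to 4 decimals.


V = 14*100 * 161*1e-3 / 1000
= 0.2254 mL

0.2254


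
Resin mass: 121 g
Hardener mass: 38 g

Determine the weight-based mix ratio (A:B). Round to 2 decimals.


Ratio = 121 / 38 = 3.18

3.18


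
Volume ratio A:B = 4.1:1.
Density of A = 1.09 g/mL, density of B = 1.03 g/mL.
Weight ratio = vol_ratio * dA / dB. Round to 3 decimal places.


Wt ratio = 4.1 * 1.09 / 1.03
= 4.339

4.339


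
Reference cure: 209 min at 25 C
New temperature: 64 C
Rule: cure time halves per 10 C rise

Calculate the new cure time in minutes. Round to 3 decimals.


factor = 2^((64-25)/10) = 14.9285
t_new = 209 / 14.9285 = 14.000 min

14.000


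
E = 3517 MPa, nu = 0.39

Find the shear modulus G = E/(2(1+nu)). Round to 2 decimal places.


G = 3517 / (2 * 1.39)
= 1265.11 MPa

1265.11


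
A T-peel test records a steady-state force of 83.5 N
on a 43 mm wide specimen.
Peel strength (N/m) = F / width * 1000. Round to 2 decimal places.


Peel strength = 83.5 / 43 * 1000
= 1941.86 N/m

1941.86


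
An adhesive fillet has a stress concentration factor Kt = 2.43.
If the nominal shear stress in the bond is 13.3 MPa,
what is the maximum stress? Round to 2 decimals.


Max stress = 13.3 * 2.43 = 32.32 MPa

32.32


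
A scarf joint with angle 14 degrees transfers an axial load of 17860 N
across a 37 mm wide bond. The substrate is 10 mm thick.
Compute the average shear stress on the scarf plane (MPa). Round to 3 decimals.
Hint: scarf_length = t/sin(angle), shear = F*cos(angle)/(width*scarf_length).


scarf_length = 10 / sin(14 deg) = 41.3357 mm
cos(14 deg) = 0.970296
shear stress = 17860 * 0.970296 / (37 * 41.3357)
= 11.331 MPa

11.331


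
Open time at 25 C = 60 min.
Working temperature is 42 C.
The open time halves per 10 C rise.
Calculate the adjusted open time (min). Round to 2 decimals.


factor = 2^((42 - 25) / 10) = 3.2490
ot = 60 / 3.2490 = 18.47 min

18.47


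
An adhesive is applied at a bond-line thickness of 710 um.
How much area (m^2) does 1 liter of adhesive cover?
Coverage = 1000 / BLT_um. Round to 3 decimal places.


Coverage = 1000 / 710 = 1.408 m^2

1.408


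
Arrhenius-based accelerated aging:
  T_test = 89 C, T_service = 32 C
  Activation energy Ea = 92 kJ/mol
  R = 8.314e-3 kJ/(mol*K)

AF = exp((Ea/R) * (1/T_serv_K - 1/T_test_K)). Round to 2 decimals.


T_test_K = 362.15, T_serv_K = 305.15
AF = exp((92/8.314e-3) * (1/305.15 - 1/362.15))
= 301.14

301.14


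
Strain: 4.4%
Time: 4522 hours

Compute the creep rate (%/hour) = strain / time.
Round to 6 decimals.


Creep rate = 4.4 / 4522
= 0.000973 %/h

0.000973


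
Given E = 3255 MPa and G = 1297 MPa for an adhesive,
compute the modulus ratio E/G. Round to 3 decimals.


E/G ratio = 3255 / 1297 = 2.510

2.510


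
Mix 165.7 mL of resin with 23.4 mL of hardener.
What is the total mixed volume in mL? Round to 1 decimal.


Total = 165.7 + 23.4 = 189.1 mL

189.1


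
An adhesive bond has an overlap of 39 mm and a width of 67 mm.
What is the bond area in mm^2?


Bond area = overlap * width
= 39 * 67
= 2613 mm^2

2613


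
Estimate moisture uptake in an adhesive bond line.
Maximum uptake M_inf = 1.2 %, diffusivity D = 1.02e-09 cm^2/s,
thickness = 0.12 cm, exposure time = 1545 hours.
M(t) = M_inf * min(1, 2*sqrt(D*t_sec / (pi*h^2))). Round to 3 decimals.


Convert time: 1545 h = 5562000 s
ratio = min(1, 2*sqrt(1.02e-09*5562000/(pi*0.12^2)))
= 0.708255
M(t) = 1.2 * 0.708255 = 0.850%

0.850


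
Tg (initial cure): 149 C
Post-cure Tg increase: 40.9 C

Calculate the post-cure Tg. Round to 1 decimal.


Post-cure Tg = 149 + 40.9 = 189.9 C

189.9


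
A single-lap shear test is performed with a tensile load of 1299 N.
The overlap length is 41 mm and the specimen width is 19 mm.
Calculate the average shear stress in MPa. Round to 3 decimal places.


Shear stress = F / (overlap * width)
= 1299 / (41 * 19)
= 1299 / 779
= 1.668 MPa

1.668


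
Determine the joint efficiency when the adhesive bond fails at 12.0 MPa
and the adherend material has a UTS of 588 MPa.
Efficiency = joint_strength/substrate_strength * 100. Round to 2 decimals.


Joint efficiency = 12.0 / 588 * 100
= 2.04%

2.04


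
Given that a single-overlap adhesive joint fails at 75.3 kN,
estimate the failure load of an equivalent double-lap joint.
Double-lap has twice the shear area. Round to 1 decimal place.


Double-lap factor = 2
Expected load = 75.3 * 2 = 150.6 kN

150.6


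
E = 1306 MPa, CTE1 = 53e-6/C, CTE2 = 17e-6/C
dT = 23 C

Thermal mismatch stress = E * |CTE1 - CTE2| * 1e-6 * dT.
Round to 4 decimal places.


= 1306 * 36e-6 * 23
= 1.0814 MPa

1.0814


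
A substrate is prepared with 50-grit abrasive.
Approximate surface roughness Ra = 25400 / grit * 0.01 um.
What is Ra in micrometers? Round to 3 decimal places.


Ra = 25400 / 50 * 0.01 = 5.080 um

5.080


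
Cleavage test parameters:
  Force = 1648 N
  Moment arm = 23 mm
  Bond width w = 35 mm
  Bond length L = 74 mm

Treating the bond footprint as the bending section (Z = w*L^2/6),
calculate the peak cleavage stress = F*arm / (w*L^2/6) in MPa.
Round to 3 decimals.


M = 1648 * 23 = 37904 N*mm
Z = 35 * 74^2 / 6 = 191660 / 6 mm^3
sigma = M / Z = 6 * 37904 / 191660 = 227424 / 191660
= 1.187 MPa

1.187


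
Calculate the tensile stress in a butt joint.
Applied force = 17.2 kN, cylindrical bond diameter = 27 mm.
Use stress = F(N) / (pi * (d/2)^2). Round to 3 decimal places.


A = pi * 13.5^2 = 572.5553 mm^2
sigma = 17200.0 / 572.5553 = 30.041 MPa

30.041


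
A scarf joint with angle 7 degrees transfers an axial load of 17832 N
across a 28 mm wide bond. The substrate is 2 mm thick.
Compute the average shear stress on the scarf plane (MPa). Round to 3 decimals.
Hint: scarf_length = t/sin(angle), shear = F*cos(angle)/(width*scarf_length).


scarf_length = 2 / sin(7 deg) = 16.4110 mm
cos(7 deg) = 0.992546
shear stress = 17832 * 0.992546 / (28 * 16.4110)
= 38.517 MPa

38.517
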